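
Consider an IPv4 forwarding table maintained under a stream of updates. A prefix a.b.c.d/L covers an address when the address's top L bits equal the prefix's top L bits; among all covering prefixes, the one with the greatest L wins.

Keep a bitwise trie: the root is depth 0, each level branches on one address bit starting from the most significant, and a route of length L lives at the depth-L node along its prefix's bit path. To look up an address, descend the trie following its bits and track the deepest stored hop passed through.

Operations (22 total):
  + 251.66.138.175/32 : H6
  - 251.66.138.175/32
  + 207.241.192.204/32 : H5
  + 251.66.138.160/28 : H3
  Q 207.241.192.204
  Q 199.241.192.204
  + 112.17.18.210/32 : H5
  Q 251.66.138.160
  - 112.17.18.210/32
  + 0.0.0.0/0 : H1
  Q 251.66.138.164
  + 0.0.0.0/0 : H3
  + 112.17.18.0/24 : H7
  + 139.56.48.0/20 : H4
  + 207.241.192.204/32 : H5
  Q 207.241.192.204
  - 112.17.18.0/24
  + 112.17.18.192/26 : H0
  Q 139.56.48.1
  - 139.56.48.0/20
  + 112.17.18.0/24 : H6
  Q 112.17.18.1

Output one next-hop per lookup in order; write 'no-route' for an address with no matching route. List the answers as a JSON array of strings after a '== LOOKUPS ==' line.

Apply in order:
  add 251.66.138.175/32 -> H6 at depth 32
  - 251.66.138.175/32 clear@32
  add 207.241.192.204/32 -> H5 at depth 32
  add 251.66.138.160/28 -> H3 at depth 28
  lookup 207.241.192.204: bits 11001111111100011100000011001100 walk d0:-→d1:-→d2:-→d3:-→d4:-→d5:-→d6:-→d7:-→d8:-→d9:-→d10:-→d11:-→d12:-→d13:-→d14:-→d15:-→d16:-→d17:-→d18:-→d19:-→d20:-→d21:-→d22:-→d23:-→d24:-→d25:-→d26:-→d27:-→d28:-→d29:-→d30:-→d31:-→d32:H5 -> H5
  lookup 199.241.192.204: bits 1100 walk d0:-→d1:-→d2:-→d3:-→d4:- -> no-route
  add 112.17.18.210/32 -> H5 at depth 32
  lookup 251.66.138.160: bits 1111101101000010100010101010 walk d0:-→d1:-→d2:-→d3:-→d4:-→d5:-→d6:-→d7:-→d8:-→d9:-→d10:-→d11:-→d12:-→d13:-→d14:-→d15:-→d16:-→d17:-→d18:-→d19:-→d20:-→d21:-→d22:-→d23:-→d24:-→d25:-→d26:-→d27:-→d28:H3 -> H3
  - 112.17.18.210/32 clear@32
  add 0.0.0.0/0 -> H1 at depth 0
  lookup 251.66.138.164: bits 1111101101000010100010101010 walk d0:H1→d1:-→d2:-→d3:-→d4:-→d5:-→d6:-→d7:-→d8:-→d9:-→d10:-→d11:-→d12:-→d13:-→d14:-→d15:-→d16:-→d17:-→d18:-→d19:-→d20:-→d21:-→d22:-→d23:-→d24:-→d25:-→d26:-→d27:-→d28:H3 -> H3
  add 0.0.0.0/0 -> H3 at depth 0
  add 112.17.18.0/24 -> H7 at depth 24
  add 139.56.48.0/20 -> H4 at depth 20
  add 207.241.192.204/32 -> H5 at depth 32
  lookup 207.241.192.204: bits 11001111111100011100000011001100 walk d0:H3→d1:-→d2:-→d3:-→d4:-→d5:-→d6:-→d7:-→d8:-→d9:-→d10:-→d11:-→d12:-→d13:-→d14:-→d15:-→d16:-→d17:-→d18:-→d19:-→d20:-→d21:-→d22:-→d23:-→d24:-→d25:-→d26:-→d27:-→d28:-→d29:-→d30:-→d31:-→d32:H5 -> H5
  - 112.17.18.0/24 clear@24
  add 112.17.18.192/26 -> H0 at depth 26
  lookup 139.56.48.1: bits 10001011001110000011 walk d0:H3→d1:-→d2:-→d3:-→d4:-→d5:-→d6:-→d7:-→d8:-→d9:-→d10:-→d11:-→d12:-→d13:-→d14:-→d15:-→d16:-→d17:-→d18:-→d19:-→d20:H4 -> H4
  - 139.56.48.0/20 clear@20
  add 112.17.18.0/24 -> H6 at depth 24
  lookup 112.17.18.1: bits 011100000001000100010010 walk d0:H3→d1:-→d2:-→d3:-→d4:-→d5:-→d6:-→d7:-→d8:-→d9:-→d10:-→d11:-→d12:-→d13:-→d14:-→d15:-→d16:-→d17:-→d18:-→d19:-→d20:-→d21:-→d22:-→d23:-→d24:H6 -> H6

== LOOKUPS ==
["H5","no-route","H3","H3","H5","H4","H6"]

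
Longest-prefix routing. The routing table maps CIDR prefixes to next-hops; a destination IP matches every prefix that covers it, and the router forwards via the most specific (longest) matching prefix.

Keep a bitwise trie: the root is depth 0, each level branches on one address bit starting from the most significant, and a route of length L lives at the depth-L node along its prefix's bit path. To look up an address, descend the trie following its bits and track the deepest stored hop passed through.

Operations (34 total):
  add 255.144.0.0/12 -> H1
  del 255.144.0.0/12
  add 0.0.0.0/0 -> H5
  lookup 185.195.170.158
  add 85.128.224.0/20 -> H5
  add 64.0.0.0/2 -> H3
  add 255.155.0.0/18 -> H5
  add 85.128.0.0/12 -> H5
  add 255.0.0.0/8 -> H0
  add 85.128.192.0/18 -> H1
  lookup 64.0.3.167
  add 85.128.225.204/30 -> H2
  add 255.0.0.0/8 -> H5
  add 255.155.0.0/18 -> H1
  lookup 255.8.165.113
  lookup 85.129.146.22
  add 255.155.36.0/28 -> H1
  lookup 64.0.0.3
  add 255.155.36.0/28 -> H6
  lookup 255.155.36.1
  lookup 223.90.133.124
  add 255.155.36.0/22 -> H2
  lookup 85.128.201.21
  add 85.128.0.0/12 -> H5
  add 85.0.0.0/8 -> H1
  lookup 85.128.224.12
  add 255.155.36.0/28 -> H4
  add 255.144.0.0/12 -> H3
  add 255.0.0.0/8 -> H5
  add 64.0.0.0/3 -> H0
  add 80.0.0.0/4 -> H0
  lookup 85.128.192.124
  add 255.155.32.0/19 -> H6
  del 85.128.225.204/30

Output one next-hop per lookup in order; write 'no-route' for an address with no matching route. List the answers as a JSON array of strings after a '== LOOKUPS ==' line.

Trace:
  + 255.144.0.0/12 (H1) depth=12
  - 255.144.0.0/12 clear@12
  + 0.0.0.0/0 (H5) depth=0
  ? 185.195.170.158  path d0:H5→d1:-  best=H5
  + 85.128.224.0/20 (H5) depth=20
  + 64.0.0.0/2 (H3) depth=2
  + 255.155.0.0/18 (H5) depth=18
  + 85.128.0.0/12 (H5) depth=12
  + 255.0.0.0/8 (H0) depth=8
  + 85.128.192.0/18 (H1) depth=18
  ? 64.0.3.167  path d0:H5→d1:-→d2:H3→d3:-  best=H3
  + 85.128.225.204/30 (H2) depth=30
  + 255.0.0.0/8 (H5) depth=8
  + 255.155.0.0/18 (H1) depth=18
  ? 255.8.165.113  path d0:H5→d1:-→d2:-→d3:-→d4:-→d5:-→d6:-→d7:-→d8:H5  best=H5
  ? 85.129.146.22  path d0:H5→d1:-→d2:H3→d3:-→d4:-→d5:-→d6:-→d7:-→d8:-→d9:-→d10:-→d11:-→d12:H5→d13:-→d14:-→d15:-  best=H5
  + 255.155.36.0/28 (H1) depth=28
  ? 64.0.0.3  path d0:H5→d1:-→d2:H3→d3:-  best=H3
  + 255.155.36.0/28 (H6) depth=28
  ? 255.155.36.1  path d0:H5→d1:-→d2:-→d3:-→d4:-→d5:-→d6:-→d7:-→d8:H5→d9:-→d10:-→d11:-→d12:-→d13:-→d14:-→d15:-→d16:-→d17:-→d18:H1→d19:-→d20:-→d21:-→d22:-→d23:-→d24:-→d25:-→d26:-→d27:-→d28:H6  best=H6
  ? 223.90.133.124  path d0:H5→d1:-→d2:-  best=H5
  + 255.155.36.0/22 (H2) depth=22
  ? 85.128.201.21  path d0:H5→d1:-→d2:H3→d3:-→d4:-→d5:-→d6:-→d7:-→d8:-→d9:-→d10:-→d11:-→d12:H5→d13:-→d14:-→d15:-→d16:-→d17:-→d18:H1  best=H1
  + 85.128.0.0/12 (H5) depth=12
  + 85.0.0.0/8 (H1) depth=8
  ? 85.128.224.12  path d0:H5→d1:-→d2:H3→d3:-→d4:-→d5:-→d6:-→d7:-→d8:H1→d9:-→d10:-→d11:-→d12:H5→d13:-→d14:-→d15:-→d16:-→d17:-→d18:H1→d19:-→d20:H5→d21:-→d22:-→d23:-  best=H5
  + 255.155.36.0/28 (H4) depth=28
  + 255.144.0.0/12 (H3) depth=12
  + 255.0.0.0/8 (H5) depth=8
  + 64.0.0.0/3 (H0) depth=3
  + 80.0.0.0/4 (H0) depth=4
  ? 85.128.192.124  path d0:H5→d1:-→d2:H3→d3:H0→d4:H0→d5:-→d6:-→d7:-→d8:H1→d9:-→d10:-→d11:-→d12:H5→d13:-→d14:-→d15:-→d16:-→d17:-→d18:H1  best=H1
  + 255.155.32.0/19 (H6) depth=19
  - 85.128.225.204/30 clear@30

== LOOKUPS ==
["H5","H3","H5","H5","H3","H6","H5","H1","H5","H1"]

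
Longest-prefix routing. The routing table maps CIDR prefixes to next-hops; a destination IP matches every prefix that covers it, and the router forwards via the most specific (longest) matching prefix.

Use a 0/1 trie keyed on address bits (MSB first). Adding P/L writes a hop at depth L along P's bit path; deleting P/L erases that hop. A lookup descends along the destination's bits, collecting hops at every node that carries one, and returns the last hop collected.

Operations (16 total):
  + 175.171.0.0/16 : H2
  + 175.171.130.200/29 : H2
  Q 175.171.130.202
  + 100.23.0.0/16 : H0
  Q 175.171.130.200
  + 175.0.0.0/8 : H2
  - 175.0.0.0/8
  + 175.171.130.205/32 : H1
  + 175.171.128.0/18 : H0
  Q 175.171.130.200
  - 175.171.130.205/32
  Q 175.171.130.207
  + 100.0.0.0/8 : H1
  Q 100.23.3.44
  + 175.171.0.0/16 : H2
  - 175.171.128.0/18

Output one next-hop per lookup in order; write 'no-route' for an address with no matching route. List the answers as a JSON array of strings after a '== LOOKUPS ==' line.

Process each operation:
  + 175.171.0.0/16 (H2) depth=16
  + 175.171.130.200/29 (H2) depth=29
  lookup 175.171.130.202: bits 10101111101010111000001011001 walk d0:-→d1:-→d2:-→d3:-→d4:-→d5:-→d6:-→d7:-→d8:-→d9:-→d10:-→d11:-→d12:-→d13:-→d14:-→d15:-→d16:H2→d17:-→d18:-→d19:-→d20:-→d21:-→d22:-→d23:-→d24:-→d25:-→d26:-→d27:-→d28:-→d29:H2 -> H2
  + 100.23.0.0/16 (H0) depth=16
  lookup 175.171.130.200: bits 10101111101010111000001011001 walk d0:-→d1:-→d2:-→d3:-→d4:-→d5:-→d6:-→d7:-→d8:-→d9:-→d10:-→d11:-→d12:-→d13:-→d14:-→d15:-→d16:H2→d17:-→d18:-→d19:-→d20:-→d21:-→d22:-→d23:-→d24:-→d25:-→d26:-→d27:-→d28:-→d29:H2 -> H2
  + 175.0.0.0/8 (H2) depth=8
  del 175.0.0.0/8 (clear depth 8)
  + 175.171.130.205/32 (H1) depth=32
  + 175.171.128.0/18 (H0) depth=18
  lookup 175.171.130.200: bits 10101111101010111000001011001 walk d0:-→d1:-→d2:-→d3:-→d4:-→d5:-→d6:-→d7:-→d8:-→d9:-→d10:-→d11:-→d12:-→d13:-→d14:-→d15:-→d16:H2→d17:-→d18:H0→d19:-→d20:-→d21:-→d22:-→d23:-→d24:-→d25:-→d26:-→d27:-→d28:-→d29:H2 -> H2
  del 175.171.130.205/32 (clear depth 32)
  lookup 175.171.130.207: bits 101011111010101110000010110011 walk d0:-→d1:-→d2:-→d3:-→d4:-→d5:-→d6:-→d7:-→d8:-→d9:-→d10:-→d11:-→d12:-→d13:-→d14:-→d15:-→d16:H2→d17:-→d18:H0→d19:-→d20:-→d21:-→d22:-→d23:-→d24:-→d25:-→d26:-→d27:-→d28:-→d29:H2→d30:- -> H2
  + 100.0.0.0/8 (H1) depth=8
  lookup 100.23.3.44: bits 0110010000010111 walk d0:-→d1:-→d2:-→d3:-→d4:-→d5:-→d6:-→d7:-→d8:H1→d9:-→d10:-→d11:-→d12:-→d13:-→d14:-→d15:-→d16:H0 -> H0
  + 175.171.0.0/16 (H2) depth=16
  del 175.171.128.0/18 (clear depth 18)

== LOOKUPS ==
["H2","H2","H2","H2","H0"]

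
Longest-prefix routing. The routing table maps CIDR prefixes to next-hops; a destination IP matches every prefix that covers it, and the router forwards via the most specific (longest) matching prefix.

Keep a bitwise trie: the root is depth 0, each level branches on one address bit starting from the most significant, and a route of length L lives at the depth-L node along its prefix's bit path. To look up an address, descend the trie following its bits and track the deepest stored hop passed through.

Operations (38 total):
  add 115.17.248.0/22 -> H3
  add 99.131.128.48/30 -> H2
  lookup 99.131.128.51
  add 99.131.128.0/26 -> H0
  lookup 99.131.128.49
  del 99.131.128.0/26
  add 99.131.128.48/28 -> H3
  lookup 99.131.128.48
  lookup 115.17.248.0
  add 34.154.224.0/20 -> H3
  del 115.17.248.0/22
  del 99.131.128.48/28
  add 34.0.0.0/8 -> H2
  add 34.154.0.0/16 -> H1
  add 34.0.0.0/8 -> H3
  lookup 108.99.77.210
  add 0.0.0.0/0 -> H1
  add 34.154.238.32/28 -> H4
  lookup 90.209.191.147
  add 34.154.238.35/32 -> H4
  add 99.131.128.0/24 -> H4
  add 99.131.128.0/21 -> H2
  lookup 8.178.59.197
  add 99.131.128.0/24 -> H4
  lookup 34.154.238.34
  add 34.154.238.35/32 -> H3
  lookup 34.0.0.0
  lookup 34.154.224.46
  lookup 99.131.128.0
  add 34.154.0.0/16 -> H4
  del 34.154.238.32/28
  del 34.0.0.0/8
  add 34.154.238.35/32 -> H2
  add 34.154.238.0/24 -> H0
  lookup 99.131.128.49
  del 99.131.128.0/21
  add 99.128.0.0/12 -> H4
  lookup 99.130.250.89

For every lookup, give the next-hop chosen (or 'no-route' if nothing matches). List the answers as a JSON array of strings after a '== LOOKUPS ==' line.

Trace:
  + 115.17.248.0/22 (H3) depth=22
  + 99.131.128.48/30 (H2) depth=30
  lookup 99.131.128.51: bits 011000111000001110000000001100 walk d0:-→d1:-→d2:-→d3:-→d4:-→d5:-→d6:-→d7:-→d8:-→d9:-→d10:-→d11:-→d12:-→d13:-→d14:-→d15:-→d16:-→d17:-→d18:-→d19:-→d20:-→d21:-→d22:-→d23:-→d24:-→d25:-→d26:-→d27:-→d28:-→d29:-→d30:H2 -> H2
  + 99.131.128.0/26 (H0) depth=26
  lookup 99.131.128.49: bits 011000111000001110000000001100 walk d0:-→d1:-→d2:-→d3:-→d4:-→d5:-→d6:-→d7:-→d8:-→d9:-→d10:-→d11:-→d12:-→d13:-→d14:-→d15:-→d16:-→d17:-→d18:-→d19:-→d20:-→d21:-→d22:-→d23:-→d24:-→d25:-→d26:H0→d27:-→d28:-→d29:-→d30:H2 -> H2
  del 99.131.128.0/26 (clear depth 26)
  + 99.131.128.48/28 (H3) depth=28
  lookup 99.131.128.48: bits 011000111000001110000000001100 walk d0:-→d1:-→d2:-→d3:-→d4:-→d5:-→d6:-→d7:-→d8:-→d9:-→d10:-→d11:-→d12:-→d13:-→d14:-→d15:-→d16:-→d17:-→d18:-→d19:-→d20:-→d21:-→d22:-→d23:-→d24:-→d25:-→d26:-→d27:-→d28:H3→d29:-→d30:H2 -> H2
  lookup 115.17.248.0: bits 0111001100010001111110 walk d0:-→d1:-→d2:-→d3:-→d4:-→d5:-→d6:-→d7:-→d8:-→d9:-→d10:-→d11:-→d12:-→d13:-→d14:-→d15:-→d16:-→d17:-→d18:-→d19:-→d20:-→d21:-→d22:H3 -> H3
  + 34.154.224.0/20 (H3) depth=20
  del 115.17.248.0/22 (clear depth 22)
  del 99.131.128.48/28 (clear depth 28)
  + 34.0.0.0/8 (H2) depth=8
  + 34.154.0.0/16 (H1) depth=16
  + 34.0.0.0/8 (H3) depth=8
  lookup 108.99.77.210: bits 0110 walk d0:-→d1:-→d2:-→d3:-→d4:- -> no-route
  + 0.0.0.0/0 (H1) depth=0
  + 34.154.238.32/28 (H4) depth=28
  lookup 90.209.191.147: bits 01 walk d0:H1→d1:-→d2:- -> H1
  + 34.154.238.35/32 (H4) depth=32
  + 99.131.128.0/24 (H4) depth=24
  + 99.131.128.0/21 (H2) depth=21
  lookup 8.178.59.197: bits 00 walk d0:H1→d1:-→d2:- -> H1
  + 99.131.128.0/24 (H4) depth=24
  lookup 34.154.238.34: bits 0010001010011010111011100010001 walk d0:H1→d1:-→d2:-→d3:-→d4:-→d5:-→d6:-→d7:-→d8:H3→d9:-→d10:-→d11:-→d12:-→d13:-→d14:-→d15:-→d16:H1→d17:-→d18:-→d19:-→d20:H3→d21:-→d22:-→d23:-→d24:-→d25:-→d26:-→d27:-→d28:H4→d29:-→d30:-→d31:- -> H4
  + 34.154.238.35/32 (H3) depth=32
  lookup 34.0.0.0: bits 00100010 walk d0:H1→d1:-→d2:-→d3:-→d4:-→d5:-→d6:-→d7:-→d8:H3 -> H3
  lookup 34.154.224.46: bits 00100010100110101110 walk d0:H1→d1:-→d2:-→d3:-→d4:-→d5:-→d6:-→d7:-→d8:H3→d9:-→d10:-→d11:-→d12:-→d13:-→d14:-→d15:-→d16:H1→d17:-→d18:-→d19:-→d20:H3 -> H3
  lookup 99.131.128.0: bits 01100011100000111000000000 walk d0:H1→d1:-→d2:-→d3:-→d4:-→d5:-→d6:-→d7:-→d8:-→d9:-→d10:-→d11:-→d12:-→d13:-→d14:-→d15:-→d16:-→d17:-→d18:-→d19:-→d20:-→d21:H2→d22:-→d23:-→d24:H4→d25:-→d26:- -> H4
  + 34.154.0.0/16 (H4) depth=16
  del 34.154.238.32/28 (clear depth 28)
  del 34.0.0.0/8 (clear depth 8)
  + 34.154.238.35/32 (H2) depth=32
  + 34.154.238.0/24 (H0) depth=24
  lookup 99.131.128.49: bits 011000111000001110000000001100 walk d0:H1→d1:-→d2:-→d3:-→d4:-→d5:-→d6:-→d7:-→d8:-→d9:-→d10:-→d11:-→d12:-→d13:-→d14:-→d15:-→d16:-→d17:-→d18:-→d19:-→d20:-→d21:H2→d22:-→d23:-→d24:H4→d25:-→d26:-→d27:-→d28:-→d29:-→d30:H2 -> H2
  del 99.131.128.0/21 (clear depth 21)
  + 99.128.0.0/12 (H4) depth=12
  lookup 99.130.250.89: bits 011000111000001 walk d0:H1→d1:-→d2:-→d3:-→d4:-→d5:-→d6:-→d7:-→d8:-→d9:-→d10:-→d11:-→d12:H4→d13:-→d14:-→d15:- -> H4

== LOOKUPS ==
["H2","H2","H2","H3","no-route","H1","H1","H4","H3","H3","H4","H2","H4"]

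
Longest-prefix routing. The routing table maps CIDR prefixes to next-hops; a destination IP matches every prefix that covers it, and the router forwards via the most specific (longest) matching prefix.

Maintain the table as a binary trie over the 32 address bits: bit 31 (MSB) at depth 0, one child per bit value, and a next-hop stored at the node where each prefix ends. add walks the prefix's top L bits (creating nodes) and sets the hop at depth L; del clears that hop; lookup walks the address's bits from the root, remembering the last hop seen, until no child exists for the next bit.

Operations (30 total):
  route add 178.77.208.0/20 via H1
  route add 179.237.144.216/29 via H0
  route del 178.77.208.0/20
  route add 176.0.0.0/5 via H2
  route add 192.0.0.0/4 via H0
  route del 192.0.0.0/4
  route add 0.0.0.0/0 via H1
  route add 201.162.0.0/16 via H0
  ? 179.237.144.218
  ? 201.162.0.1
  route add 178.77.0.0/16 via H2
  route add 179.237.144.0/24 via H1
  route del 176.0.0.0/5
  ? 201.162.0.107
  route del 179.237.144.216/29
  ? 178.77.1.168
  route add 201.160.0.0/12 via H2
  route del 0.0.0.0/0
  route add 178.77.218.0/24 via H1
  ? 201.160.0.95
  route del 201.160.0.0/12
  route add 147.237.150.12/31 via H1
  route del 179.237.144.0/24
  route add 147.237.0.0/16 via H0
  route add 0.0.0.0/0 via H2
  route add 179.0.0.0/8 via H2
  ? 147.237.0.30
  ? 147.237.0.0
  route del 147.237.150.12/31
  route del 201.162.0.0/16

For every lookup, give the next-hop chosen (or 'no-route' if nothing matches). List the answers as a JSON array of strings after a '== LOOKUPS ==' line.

Apply in order:
  + 178.77.208.0/20 (H1) depth=20
  + 179.237.144.216/29 (H0) depth=29
  del 178.77.208.0/20 (clear depth 20)
  + 176.0.0.0/5 (H2) depth=5
  + 192.0.0.0/4 (H0) depth=4
  del 192.0.0.0/4 (clear depth 4)
  + 0.0.0.0/0 (H1) depth=0
  + 201.162.0.0/16 (H0) depth=16
  lookup 179.237.144.218: bits 10110011111011011001000011011 walk d0:H1→d1:-→d2:-→d3:-→d4:-→d5:H2→d6:-→d7:-→d8:-→d9:-→d10:-→d11:-→d12:-→d13:-→d14:-→d15:-→d16:-→d17:-→d18:-→d19:-→d20:-→d21:-→d22:-→d23:-→d24:-→d25:-→d26:-→d27:-→d28:-→d29:H0 -> H0
  lookup 201.162.0.1: bits 1100100110100010 walk d0:H1→d1:-→d2:-→d3:-→d4:-→d5:-→d6:-→d7:-→d8:-→d9:-→d10:-→d11:-→d12:-→d13:-→d14:-→d15:-→d16:H0 -> H0
  + 178.77.0.0/16 (H2) depth=16
  + 179.237.144.0/24 (H1) depth=24
  del 176.0.0.0/5 (clear depth 5)
  lookup 201.162.0.107: bits 1100100110100010 walk d0:H1→d1:-→d2:-→d3:-→d4:-→d5:-→d6:-→d7:-→d8:-→d9:-→d10:-→d11:-→d12:-→d13:-→d14:-→d15:-→d16:H0 -> H0
  del 179.237.144.216/29 (clear depth 29)
  lookup 178.77.1.168: bits 1011001001001101 walk d0:H1→d1:-→d2:-→d3:-→d4:-→d5:-→d6:-→d7:-→d8:-→d9:-→d10:-→d11:-→d12:-→d13:-→d14:-→d15:-→d16:H2 -> H2
  + 201.160.0.0/12 (H2) depth=12
  del 0.0.0.0/0 (clear depth 0)
  + 178.77.218.0/24 (H1) depth=24
  lookup 201.160.0.95: bits 11001001101000 walk d0:-→d1:-→d2:-→d3:-→d4:-→d5:-→d6:-→d7:-→d8:-→d9:-→d10:-→d11:-→d12:H2→d13:-→d14:- -> H2
  del 201.160.0.0/12 (clear depth 12)
  + 147.237.150.12/31 (H1) depth=31
  del 179.237.144.0/24 (clear depth 24)
  + 147.237.0.0/16 (H0) depth=16
  + 0.0.0.0/0 (H2) depth=0
  + 179.0.0.0/8 (H2) depth=8
  lookup 147.237.0.30: bits 1001001111101101 walk d0:H2→d1:-→d2:-→d3:-→d4:-→d5:-→d6:-→d7:-→d8:-→d9:-→d10:-→d11:-→d12:-→d13:-→d14:-→d15:-→d16:H0 -> H0
  lookup 147.237.0.0: bits 1001001111101101 walk d0:H2→d1:-→d2:-→d3:-→d4:-→d5:-→d6:-→d7:-→d8:-→d9:-→d10:-→d11:-→d12:-→d13:-→d14:-→d15:-→d16:H0 -> H0
  del 147.237.150.12/31 (clear depth 31)
  del 201.162.0.0/16 (clear depth 16)

== LOOKUPS ==
["H0","H0","H0","H2","H2","H0","H0"]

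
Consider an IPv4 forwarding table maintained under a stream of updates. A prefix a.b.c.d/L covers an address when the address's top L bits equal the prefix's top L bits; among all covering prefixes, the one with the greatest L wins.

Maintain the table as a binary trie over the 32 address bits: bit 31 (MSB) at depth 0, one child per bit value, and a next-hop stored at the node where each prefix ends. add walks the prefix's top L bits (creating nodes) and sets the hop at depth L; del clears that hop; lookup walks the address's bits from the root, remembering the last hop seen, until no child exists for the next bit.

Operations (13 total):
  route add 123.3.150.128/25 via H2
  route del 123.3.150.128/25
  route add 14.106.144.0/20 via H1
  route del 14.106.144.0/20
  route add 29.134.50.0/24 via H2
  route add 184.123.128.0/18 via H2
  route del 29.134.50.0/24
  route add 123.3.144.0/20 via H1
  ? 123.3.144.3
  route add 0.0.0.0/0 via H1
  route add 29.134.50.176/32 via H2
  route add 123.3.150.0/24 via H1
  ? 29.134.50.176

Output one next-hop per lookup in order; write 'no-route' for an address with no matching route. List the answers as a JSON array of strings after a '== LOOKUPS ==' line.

Apply in order:
  add 123.3.150.128/25 -> H2 at depth 25
  del 123.3.150.128/25 (clear depth 25)
  add 14.106.144.0/20 -> H1 at depth 20
  del 14.106.144.0/20 (clear depth 20)
  add 29.134.50.0/24 -> H2 at depth 24
  add 184.123.128.0/18 -> H2 at depth 18
  del 29.134.50.0/24 (clear depth 24)
  add 123.3.144.0/20 -> H1 at depth 20
  Q 123.3.144.3: descend 011110110000001110010 ; hops seen [H1] ; pick H1
  add 0.0.0.0/0 -> H1 at depth 0
  add 29.134.50.176/32 -> H2 at depth 32
  add 123.3.150.0/24 -> H1 at depth 24
  Q 29.134.50.176: descend 00011101100001100011001010110000 ; hops seen [H1,H2] ; pick H2

== LOOKUPS ==
["H1","H2"]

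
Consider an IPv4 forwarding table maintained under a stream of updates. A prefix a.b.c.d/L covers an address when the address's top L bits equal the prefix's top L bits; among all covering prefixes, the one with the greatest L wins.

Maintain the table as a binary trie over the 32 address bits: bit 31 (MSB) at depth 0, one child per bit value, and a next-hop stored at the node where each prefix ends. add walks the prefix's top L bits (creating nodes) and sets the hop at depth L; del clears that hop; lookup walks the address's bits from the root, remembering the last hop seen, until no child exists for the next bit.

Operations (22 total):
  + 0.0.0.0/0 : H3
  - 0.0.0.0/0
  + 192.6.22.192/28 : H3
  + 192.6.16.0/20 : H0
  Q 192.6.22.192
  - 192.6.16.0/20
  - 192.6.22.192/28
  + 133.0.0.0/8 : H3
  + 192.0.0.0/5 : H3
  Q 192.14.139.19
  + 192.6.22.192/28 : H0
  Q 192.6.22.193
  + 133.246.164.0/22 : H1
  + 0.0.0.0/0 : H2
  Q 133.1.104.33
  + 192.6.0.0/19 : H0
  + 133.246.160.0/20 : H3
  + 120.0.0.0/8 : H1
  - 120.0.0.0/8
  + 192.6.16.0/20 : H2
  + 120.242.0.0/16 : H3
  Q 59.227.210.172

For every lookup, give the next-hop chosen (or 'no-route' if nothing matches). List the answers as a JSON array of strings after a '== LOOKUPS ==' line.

Trace:
  + 0.0.0.0/0 (H3) depth=0
  - 0.0.0.0/0 clear@0
  + 192.6.22.192/28 (H3) depth=28
  + 192.6.16.0/20 (H0) depth=20
  ? 192.6.22.192  path d0:-→d1:-→d2:-→d3:-→d4:-→d5:-→d6:-→d7:-→d8:-→d9:-→d10:-→d11:-→d12:-→d13:-→d14:-→d15:-→d16:-→d17:-→d18:-→d19:-→d20:H0→d21:-→d22:-→d23:-→d24:-→d25:-→d26:-→d27:-→d28:H3  best=H3
  - 192.6.16.0/20 clear@20
  - 192.6.22.192/28 clear@28
  + 133.0.0.0/8 (H3) depth=8
  + 192.0.0.0/5 (H3) depth=5
  ? 192.14.139.19  path d0:-→d1:-→d2:-→d3:-→d4:-→d5:H3→d6:-→d7:-→d8:-→d9:-→d10:-→d11:-→d12:-  best=H3
  + 192.6.22.192/28 (H0) depth=28
  ? 192.6.22.193  path d0:-→d1:-→d2:-→d3:-→d4:-→d5:H3→d6:-→d7:-→d8:-→d9:-→d10:-→d11:-→d12:-→d13:-→d14:-→d15:-→d16:-→d17:-→d18:-→d19:-→d20:-→d21:-→d22:-→d23:-→d24:-→d25:-→d26:-→d27:-→d28:H0  best=H0
  + 133.246.164.0/22 (H1) depth=22
  + 0.0.0.0/0 (H2) depth=0
  ? 133.1.104.33  path d0:H2→d1:-→d2:-→d3:-→d4:-→d5:-→d6:-→d7:-→d8:H3  best=H3
  + 192.6.0.0/19 (H0) depth=19
  + 133.246.160.0/20 (H3) depth=20
  + 120.0.0.0/8 (H1) depth=8
  - 120.0.0.0/8 clear@8
  + 192.6.16.0/20 (H2) depth=20
  + 120.242.0.0/16 (H3) depth=16
  ? 59.227.210.172  path d0:H2→d1:-  best=H2

== LOOKUPS ==
["H3","H3","H0","H3","H2"]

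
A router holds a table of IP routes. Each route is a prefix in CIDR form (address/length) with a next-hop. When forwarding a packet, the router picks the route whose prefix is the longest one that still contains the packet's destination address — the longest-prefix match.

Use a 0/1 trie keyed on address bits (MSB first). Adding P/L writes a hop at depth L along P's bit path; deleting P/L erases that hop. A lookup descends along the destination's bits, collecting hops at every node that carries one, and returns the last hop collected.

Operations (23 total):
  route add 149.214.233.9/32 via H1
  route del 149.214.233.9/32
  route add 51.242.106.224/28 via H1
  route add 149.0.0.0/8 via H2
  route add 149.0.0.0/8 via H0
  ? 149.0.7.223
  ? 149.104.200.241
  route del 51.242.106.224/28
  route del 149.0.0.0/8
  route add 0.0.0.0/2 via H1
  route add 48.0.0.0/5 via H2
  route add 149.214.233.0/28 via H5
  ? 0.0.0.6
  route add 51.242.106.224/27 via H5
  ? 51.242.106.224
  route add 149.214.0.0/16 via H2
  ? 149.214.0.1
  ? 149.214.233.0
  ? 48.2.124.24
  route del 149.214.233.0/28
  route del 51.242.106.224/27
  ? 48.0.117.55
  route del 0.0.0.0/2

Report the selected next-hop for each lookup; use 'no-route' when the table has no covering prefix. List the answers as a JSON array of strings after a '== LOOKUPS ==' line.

Apply in order:
  add 149.214.233.9/32 -> H1 at depth 32
  - 149.214.233.9/32 clear@32
  add 51.242.106.224/28 -> H1 at depth 28
  add 149.0.0.0/8 -> H2 at depth 8
  add 149.0.0.0/8 -> H0 at depth 8
  ? 149.0.7.223  path d0:-→d1:-→d2:-→d3:-→d4:-→d5:-→d6:-→d7:-→d8:H0  best=H0
  ? 149.104.200.241  path d0:-→d1:-→d2:-→d3:-→d4:-→d5:-→d6:-→d7:-→d8:H0  best=H0
  - 51.242.106.224/28 clear@28
  - 149.0.0.0/8 clear@8
  add 0.0.0.0/2 -> H1 at depth 2
  add 48.0.0.0/5 -> H2 at depth 5
  add 149.214.233.0/28 -> H5 at depth 28
  ? 0.0.0.6  path d0:-→d1:-→d2:H1  best=H1
  add 51.242.106.224/27 -> H5 at depth 27
  ? 51.242.106.224  path d0:-→d1:-→d2:H1→d3:-→d4:-→d5:H2→d6:-→d7:-→d8:-→d9:-→d10:-→d11:-→d12:-→d13:-→d14:-→d15:-→d16:-→d17:-→d18:-→d19:-→d20:-→d21:-→d22:-→d23:-→d24:-→d25:-→d26:-→d27:H5→d28:-  best=H5
  add 149.214.0.0/16 -> H2 at depth 16
  ? 149.214.0.1  path d0:-→d1:-→d2:-→d3:-→d4:-→d5:-→d6:-→d7:-→d8:-→d9:-→d10:-→d11:-→d12:-→d13:-→d14:-→d15:-→d16:H2  best=H2
  ? 149.214.233.0  path d0:-→d1:-→d2:-→d3:-→d4:-→d5:-→d6:-→d7:-→d8:-→d9:-→d10:-→d11:-→d12:-→d13:-→d14:-→d15:-→d16:H2→d17:-→d18:-→d19:-→d20:-→d21:-→d22:-→d23:-→d24:-→d25:-→d26:-→d27:-→d28:H5  best=H5
  ? 48.2.124.24  path d0:-→d1:-→d2:H1→d3:-→d4:-→d5:H2→d6:-  best=H2
  - 149.214.233.0/28 clear@28
  - 51.242.106.224/27 clear@27
  ? 48.0.117.55  path d0:-→d1:-→d2:H1→d3:-→d4:-→d5:H2→d6:-  best=H2
  - 0.0.0.0/2 clear@2

== LOOKUPS ==
["H0","H0","H1","H5","H2","H5","H2","H2"]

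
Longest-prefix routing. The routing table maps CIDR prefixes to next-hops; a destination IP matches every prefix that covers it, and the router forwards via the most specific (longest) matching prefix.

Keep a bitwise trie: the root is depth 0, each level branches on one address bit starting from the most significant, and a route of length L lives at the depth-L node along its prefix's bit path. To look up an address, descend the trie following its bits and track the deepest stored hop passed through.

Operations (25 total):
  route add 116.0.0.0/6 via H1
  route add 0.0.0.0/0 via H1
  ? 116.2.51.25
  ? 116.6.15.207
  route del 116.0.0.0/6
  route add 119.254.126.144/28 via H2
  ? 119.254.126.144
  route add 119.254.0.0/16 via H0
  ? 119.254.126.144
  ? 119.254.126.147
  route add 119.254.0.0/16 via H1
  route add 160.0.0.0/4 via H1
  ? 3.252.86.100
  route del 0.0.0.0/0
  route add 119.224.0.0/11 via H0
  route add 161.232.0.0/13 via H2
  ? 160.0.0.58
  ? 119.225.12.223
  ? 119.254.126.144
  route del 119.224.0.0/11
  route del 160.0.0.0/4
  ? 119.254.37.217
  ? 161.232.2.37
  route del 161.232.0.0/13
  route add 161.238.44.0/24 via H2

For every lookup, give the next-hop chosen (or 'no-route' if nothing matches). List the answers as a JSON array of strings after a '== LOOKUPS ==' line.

Process each operation:
  add 116.0.0.0/6 -> H1 at depth 6
  add 0.0.0.0/0 -> H1 at depth 0
  ? 116.2.51.25  path d0:H1→d1:-→d2:-→d3:-→d4:-→d5:-→d6:H1  best=H1
  ? 116.6.15.207  path d0:H1→d1:-→d2:-→d3:-→d4:-→d5:-→d6:H1  best=H1
  - 116.0.0.0/6 clear@6
  add 119.254.126.144/28 -> H2 at depth 28
  ? 119.254.126.144  path d0:H1→d1:-→d2:-→d3:-→d4:-→d5:-→d6:-→d7:-→d8:-→d9:-→d10:-→d11:-→d12:-→d13:-→d14:-→d15:-→d16:-→d17:-→d18:-→d19:-→d20:-→d21:-→d22:-→d23:-→d24:-→d25:-→d26:-→d27:-→d28:H2  best=H2
  add 119.254.0.0/16 -> H0 at depth 16
  ? 119.254.126.144  path d0:H1→d1:-→d2:-→d3:-→d4:-→d5:-→d6:-→d7:-→d8:-→d9:-→d10:-→d11:-→d12:-→d13:-→d14:-→d15:-→d16:H0→d17:-→d18:-→d19:-→d20:-→d21:-→d22:-→d23:-→d24:-→d25:-→d26:-→d27:-→d28:H2  best=H2
  ? 119.254.126.147  path d0:H1→d1:-→d2:-→d3:-→d4:-→d5:-→d6:-→d7:-→d8:-→d9:-→d10:-→d11:-→d12:-→d13:-→d14:-→d15:-→d16:H0→d17:-→d18:-→d19:-→d20:-→d21:-→d22:-→d23:-→d24:-→d25:-→d26:-→d27:-→d28:H2  best=H2
  add 119.254.0.0/16 -> H1 at depth 16
  add 160.0.0.0/4 -> H1 at depth 4
  ? 3.252.86.100  path d0:H1→d1:-  best=H1
  - 0.0.0.0/0 clear@0
  add 119.224.0.0/11 -> H0 at depth 11
  add 161.232.0.0/13 -> H2 at depth 13
  ? 160.0.0.58  path d0:-→d1:-→d2:-→d3:-→d4:H1→d5:-→d6:-→d7:-  best=H1
  ? 119.225.12.223  path d0:-→d1:-→d2:-→d3:-→d4:-→d5:-→d6:-→d7:-→d8:-→d9:-→d10:-→d11:H0  best=H0
  ? 119.254.126.144  path d0:-→d1:-→d2:-→d3:-→d4:-→d5:-→d6:-→d7:-→d8:-→d9:-→d10:-→d11:H0→d12:-→d13:-→d14:-→d15:-→d16:H1→d17:-→d18:-→d19:-→d20:-→d21:-→d22:-→d23:-→d24:-→d25:-→d26:-→d27:-→d28:H2  best=H2
  - 119.224.0.0/11 clear@11
  - 160.0.0.0/4 clear@4
  ? 119.254.37.217  path d0:-→d1:-→d2:-→d3:-→d4:-→d5:-→d6:-→d7:-→d8:-→d9:-→d10:-→d11:-→d12:-→d13:-→d14:-→d15:-→d16:H1→d17:-  best=H1
  ? 161.232.2.37  path d0:-→d1:-→d2:-→d3:-→d4:-→d5:-→d6:-→d7:-→d8:-→d9:-→d10:-→d11:-→d12:-→d13:H2  best=H2
  - 161.232.0.0/13 clear@13
  add 161.238.44.0/24 -> H2 at depth 24

== LOOKUPS ==
["H1","H1","H2","H2","H2","H1","H1","H0","H2","H1","H2"]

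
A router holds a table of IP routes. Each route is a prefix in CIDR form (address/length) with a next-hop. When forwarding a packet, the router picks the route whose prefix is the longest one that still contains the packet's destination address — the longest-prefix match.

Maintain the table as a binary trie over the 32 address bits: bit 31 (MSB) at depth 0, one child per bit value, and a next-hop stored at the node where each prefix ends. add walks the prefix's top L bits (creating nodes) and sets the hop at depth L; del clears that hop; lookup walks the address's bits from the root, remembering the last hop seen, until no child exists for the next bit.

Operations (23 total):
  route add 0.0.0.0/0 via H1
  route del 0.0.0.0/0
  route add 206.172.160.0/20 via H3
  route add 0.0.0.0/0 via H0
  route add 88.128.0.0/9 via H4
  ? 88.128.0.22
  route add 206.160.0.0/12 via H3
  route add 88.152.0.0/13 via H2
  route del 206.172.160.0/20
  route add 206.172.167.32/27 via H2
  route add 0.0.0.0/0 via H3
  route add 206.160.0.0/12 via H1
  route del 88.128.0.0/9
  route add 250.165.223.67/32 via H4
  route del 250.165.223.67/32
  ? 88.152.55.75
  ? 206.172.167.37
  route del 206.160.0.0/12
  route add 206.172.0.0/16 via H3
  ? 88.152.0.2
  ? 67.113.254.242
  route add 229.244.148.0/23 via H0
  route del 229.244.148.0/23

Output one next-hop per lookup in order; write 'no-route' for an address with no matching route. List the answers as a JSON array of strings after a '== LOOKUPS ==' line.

Trace:
  add 0.0.0.0/0 -> H1 at depth 0
  del 0.0.0.0/0 (clear depth 0)
  add 206.172.160.0/20 -> H3 at depth 20
  add 0.0.0.0/0 -> H0 at depth 0
  add 88.128.0.0/9 -> H4 at depth 9
  lookup 88.128.0.22: bits 010110001 walk d0:H0→d1:-→d2:-→d3:-→d4:-→d5:-→d6:-→d7:-→d8:-→d9:H4 -> H4
  add 206.160.0.0/12 -> H3 at depth 12
  add 88.152.0.0/13 -> H2 at depth 13
  del 206.172.160.0/20 (clear depth 20)
  add 206.172.167.32/27 -> H2 at depth 27
  add 0.0.0.0/0 -> H3 at depth 0
  add 206.160.0.0/12 -> H1 at depth 12
  del 88.128.0.0/9 (clear depth 9)
  add 250.165.223.67/32 -> H4 at depth 32
  del 250.165.223.67/32 (clear depth 32)
  lookup 88.152.55.75: bits 0101100010011 walk d0:H3→d1:-→d2:-→d3:-→d4:-→d5:-→d6:-→d7:-→d8:-→d9:-→d10:-→d11:-→d12:-→d13:H2 -> H2
  lookup 206.172.167.37: bits 110011101010110010100111001 walk d0:H3→d1:-→d2:-→d3:-→d4:-→d5:-→d6:-→d7:-→d8:-→d9:-→d10:-→d11:-→d12:H1→d13:-→d14:-→d15:-→d16:-→d17:-→d18:-→d19:-→d20:-→d21:-→d22:-→d23:-→d24:-→d25:-→d26:-→d27:H2 -> H2
  del 206.160.0.0/12 (clear depth 12)
  add 206.172.0.0/16 -> H3 at depth 16
  lookup 88.152.0.2: bits 0101100010011 walk d0:H3→d1:-→d2:-→d3:-→d4:-→d5:-→d6:-→d7:-→d8:-→d9:-→d10:-→d11:-→d12:-→d13:H2 -> H2
  lookup 67.113.254.242: bits 010 walk d0:H3→d1:-→d2:-→d3:- -> H3
  add 229.244.148.0/23 -> H0 at depth 23
  del 229.244.148.0/23 (clear depth 23)

== LOOKUPS ==
["H4","H2","H2","H2","H3"]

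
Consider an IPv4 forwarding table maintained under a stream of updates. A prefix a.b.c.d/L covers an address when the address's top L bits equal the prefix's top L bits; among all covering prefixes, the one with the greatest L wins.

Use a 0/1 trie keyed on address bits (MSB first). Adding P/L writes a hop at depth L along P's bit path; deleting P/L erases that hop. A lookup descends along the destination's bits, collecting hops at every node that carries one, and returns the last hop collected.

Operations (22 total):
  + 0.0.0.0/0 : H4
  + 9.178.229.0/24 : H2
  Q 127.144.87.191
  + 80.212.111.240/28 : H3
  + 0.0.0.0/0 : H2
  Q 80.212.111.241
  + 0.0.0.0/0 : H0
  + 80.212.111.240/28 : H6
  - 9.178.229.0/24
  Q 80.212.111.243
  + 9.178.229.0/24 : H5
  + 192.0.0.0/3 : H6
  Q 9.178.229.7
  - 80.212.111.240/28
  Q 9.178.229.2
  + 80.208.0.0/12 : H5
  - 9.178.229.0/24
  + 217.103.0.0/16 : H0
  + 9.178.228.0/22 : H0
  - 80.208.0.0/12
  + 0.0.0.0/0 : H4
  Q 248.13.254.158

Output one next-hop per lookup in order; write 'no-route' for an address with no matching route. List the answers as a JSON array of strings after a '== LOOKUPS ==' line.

Process each operation:
  add 0.0.0.0/0 -> H4 at depth 0
  add 9.178.229.0/24 -> H2 at depth 24
  ? 127.144.87.191  path d0:H4→d1:-  best=H4
  add 80.212.111.240/28 -> H3 at depth 28
  add 0.0.0.0/0 -> H2 at depth 0
  ? 80.212.111.241  path d0:H2→d1:-→d2:-→d3:-→d4:-→d5:-→d6:-→d7:-→d8:-→d9:-→d10:-→d11:-→d12:-→d13:-→d14:-→d15:-→d16:-→d17:-→d18:-→d19:-→d20:-→d21:-→d22:-→d23:-→d24:-→d25:-→d26:-→d27:-→d28:H3  best=H3
  add 0.0.0.0/0 -> H0 at depth 0
  add 80.212.111.240/28 -> H6 at depth 28
  - 9.178.229.0/24 clear@24
  ? 80.212.111.243  path d0:H0→d1:-→d2:-→d3:-→d4:-→d5:-→d6:-→d7:-→d8:-→d9:-→d10:-→d11:-→d12:-→d13:-→d14:-→d15:-→d16:-→d17:-→d18:-→d19:-→d20:-→d21:-→d22:-→d23:-→d24:-→d25:-→d26:-→d27:-→d28:H6  best=H6
  add 9.178.229.0/24 -> H5 at depth 24
  add 192.0.0.0/3 -> H6 at depth 3
  ? 9.178.229.7  path d0:H0→d1:-→d2:-→d3:-→d4:-→d5:-→d6:-→d7:-→d8:-→d9:-→d10:-→d11:-→d12:-→d13:-→d14:-→d15:-→d16:-→d17:-→d18:-→d19:-→d20:-→d21:-→d22:-→d23:-→d24:H5  best=H5
  - 80.212.111.240/28 clear@28
  ? 9.178.229.2  path d0:H0→d1:-→d2:-→d3:-→d4:-→d5:-→d6:-→d7:-→d8:-→d9:-→d10:-→d11:-→d12:-→d13:-→d14:-→d15:-→d16:-→d17:-→d18:-→d19:-→d20:-→d21:-→d22:-→d23:-→d24:H5  best=H5
  add 80.208.0.0/12 -> H5 at depth 12
  - 9.178.229.0/24 clear@24
  add 217.103.0.0/16 -> H0 at depth 16
  add 9.178.228.0/22 -> H0 at depth 22
  - 80.208.0.0/12 clear@12
  add 0.0.0.0/0 -> H4 at depth 0
  ? 248.13.254.158  path d0:H4→d1:-→d2:-  best=H4

== LOOKUPS ==
["H4","H3","H6","H5","H5","H4"]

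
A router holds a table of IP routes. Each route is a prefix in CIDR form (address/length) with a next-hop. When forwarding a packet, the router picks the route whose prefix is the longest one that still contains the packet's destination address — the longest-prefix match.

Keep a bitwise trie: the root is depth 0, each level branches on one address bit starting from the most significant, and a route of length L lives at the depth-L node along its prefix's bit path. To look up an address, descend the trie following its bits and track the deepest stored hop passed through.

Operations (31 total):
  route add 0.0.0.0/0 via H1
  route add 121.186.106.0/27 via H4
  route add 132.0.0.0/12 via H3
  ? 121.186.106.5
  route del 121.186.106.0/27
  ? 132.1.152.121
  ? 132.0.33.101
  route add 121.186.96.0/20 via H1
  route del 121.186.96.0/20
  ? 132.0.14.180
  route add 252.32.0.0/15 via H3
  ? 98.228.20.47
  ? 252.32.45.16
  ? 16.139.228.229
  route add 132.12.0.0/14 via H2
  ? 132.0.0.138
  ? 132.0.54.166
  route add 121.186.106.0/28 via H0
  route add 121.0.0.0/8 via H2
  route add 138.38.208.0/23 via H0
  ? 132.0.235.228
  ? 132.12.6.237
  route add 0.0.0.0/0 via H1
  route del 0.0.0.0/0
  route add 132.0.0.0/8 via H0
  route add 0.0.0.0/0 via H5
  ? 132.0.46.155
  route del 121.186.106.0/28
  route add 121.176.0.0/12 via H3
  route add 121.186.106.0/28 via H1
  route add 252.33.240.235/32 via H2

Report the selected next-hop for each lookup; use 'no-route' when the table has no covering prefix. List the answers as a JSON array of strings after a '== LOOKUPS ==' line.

Trace:
  + 0.0.0.0/0 (H1) depth=0
  + 121.186.106.0/27 (H4) depth=27
  + 132.0.0.0/12 (H3) depth=12
  Q 121.186.106.5: descend 011110011011101001101010000 ; hops seen [H1,H4] ; pick H4
  - 121.186.106.0/27 clear@27
  Q 132.1.152.121: descend 100001000000 ; hops seen [H1,H3] ; pick H3
  Q 132.0.33.101: descend 100001000000 ; hops seen [H1,H3] ; pick H3
  + 121.186.96.0/20 (H1) depth=20
  - 121.186.96.0/20 clear@20
  Q 132.0.14.180: descend 100001000000 ; hops seen [H1,H3] ; pick H3
  + 252.32.0.0/15 (H3) depth=15
  Q 98.228.20.47: descend 011 ; hops seen [H1] ; pick H1
  Q 252.32.45.16: descend 111111000010000 ; hops seen [H1,H3] ; pick H3
  Q 16.139.228.229: descend 0 ; hops seen [H1] ; pick H1
  + 132.12.0.0/14 (H2) depth=14
  Q 132.0.0.138: descend 100001000000 ; hops seen [H1,H3] ; pick H3
  Q 132.0.54.166: descend 100001000000 ; hops seen [H1,H3] ; pick H3
  + 121.186.106.0/28 (H0) depth=28
  + 121.0.0.0/8 (H2) depth=8
  + 138.38.208.0/23 (H0) depth=23
  Q 132.0.235.228: descend 100001000000 ; hops seen [H1,H3] ; pick H3
  Q 132.12.6.237: descend 10000100000011 ; hops seen [H1,H3,H2] ; pick H2
  + 0.0.0.0/0 (H1) depth=0
  - 0.0.0.0/0 clear@0
  + 132.0.0.0/8 (H0) depth=8
  + 0.0.0.0/0 (H5) depth=0
  Q 132.0.46.155: descend 100001000000 ; hops seen [H5,H0,H3] ; pick H3
  - 121.186.106.0/28 clear@28
  + 121.176.0.0/12 (H3) depth=12
  + 121.186.106.0/28 (H1) depth=28
  + 252.33.240.235/32 (H2) depth=32

== LOOKUPS ==
["H4","H3","H3","H3","H1","H3","H1","H3","H3","H3","H2","H3"]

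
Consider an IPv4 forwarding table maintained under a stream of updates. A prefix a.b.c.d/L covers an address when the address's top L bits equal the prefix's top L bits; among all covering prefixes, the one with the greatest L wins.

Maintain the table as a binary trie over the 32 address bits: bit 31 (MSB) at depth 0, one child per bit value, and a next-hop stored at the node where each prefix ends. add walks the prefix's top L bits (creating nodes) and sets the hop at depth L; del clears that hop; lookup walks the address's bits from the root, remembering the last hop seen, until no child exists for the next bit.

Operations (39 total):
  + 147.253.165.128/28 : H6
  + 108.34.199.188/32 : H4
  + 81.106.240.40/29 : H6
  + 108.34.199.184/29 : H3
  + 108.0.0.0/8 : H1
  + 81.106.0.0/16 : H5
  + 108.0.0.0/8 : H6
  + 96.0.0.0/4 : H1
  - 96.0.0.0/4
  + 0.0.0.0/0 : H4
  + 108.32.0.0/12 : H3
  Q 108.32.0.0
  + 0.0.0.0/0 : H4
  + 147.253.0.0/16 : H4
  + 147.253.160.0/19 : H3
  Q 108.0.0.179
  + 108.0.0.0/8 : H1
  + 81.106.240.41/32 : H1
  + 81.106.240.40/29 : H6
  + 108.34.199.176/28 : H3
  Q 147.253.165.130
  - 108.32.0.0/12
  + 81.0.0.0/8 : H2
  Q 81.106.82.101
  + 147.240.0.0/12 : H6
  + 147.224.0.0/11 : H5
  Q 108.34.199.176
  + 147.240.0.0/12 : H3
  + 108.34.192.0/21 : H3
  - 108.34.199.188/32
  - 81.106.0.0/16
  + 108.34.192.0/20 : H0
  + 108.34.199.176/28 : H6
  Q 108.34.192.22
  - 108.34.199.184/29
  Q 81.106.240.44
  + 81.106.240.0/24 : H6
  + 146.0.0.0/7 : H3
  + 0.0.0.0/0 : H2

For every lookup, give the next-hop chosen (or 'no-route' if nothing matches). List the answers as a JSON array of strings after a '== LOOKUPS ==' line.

Apply in order:
  add 147.253.165.128/28 -> H6 at depth 28
  add 108.34.199.188/32 -> H4 at depth 32
  add 81.106.240.40/29 -> H6 at depth 29
  add 108.34.199.184/29 -> H3 at depth 29
  add 108.0.0.0/8 -> H1 at depth 8
  add 81.106.0.0/16 -> H5 at depth 16
  add 108.0.0.0/8 -> H6 at depth 8
  add 96.0.0.0/4 -> H1 at depth 4
  - 96.0.0.0/4 clear@4
  add 0.0.0.0/0 -> H4 at depth 0
  add 108.32.0.0/12 -> H3 at depth 12
  Q 108.32.0.0: descend 01101100001000 ; hops seen [H4,H6,H3] ; pick H3
  add 0.0.0.0/0 -> H4 at depth 0
  add 147.253.0.0/16 -> H4 at depth 16
  add 147.253.160.0/19 -> H3 at depth 19
  Q 108.0.0.179: descend 0110110000 ; hops seen [H4,H6] ; pick H6
  add 108.0.0.0/8 -> H1 at depth 8
  add 81.106.240.41/32 -> H1 at depth 32
  add 81.106.240.40/29 -> H6 at depth 29
  add 108.34.199.176/28 -> H3 at depth 28
  Q 147.253.165.130: descend 1001001111111101101001011000 ; hops seen [H4,H4,H3,H6] ; pick H6
  - 108.32.0.0/12 clear@12
  add 81.0.0.0/8 -> H2 at depth 8
  Q 81.106.82.101: descend 0101000101101010 ; hops seen [H4,H2,H5] ; pick H5
  add 147.240.0.0/12 -> H6 at depth 12
  add 147.224.0.0/11 -> H5 at depth 11
  Q 108.34.199.176: descend 0110110000100010110001111011 ; hops seen [H4,H1,H3] ; pick H3
  add 147.240.0.0/12 -> H3 at depth 12
  add 108.34.192.0/21 -> H3 at depth 21
  - 108.34.199.188/32 clear@32
  - 81.106.0.0/16 clear@16
  add 108.34.192.0/20 -> H0 at depth 20
  add 108.34.199.176/28 -> H6 at depth 28
  Q 108.34.192.22: descend 011011000010001011000 ; hops seen [H4,H1,H0,H3] ; pick H3
  - 108.34.199.184/29 clear@29
  Q 81.106.240.44: descend 01010001011010101111000000101 ; hops seen [H4,H2,H6] ; pick H6
  add 81.106.240.0/24 -> H6 at depth 24
  add 146.0.0.0/7 -> H3 at depth 7
  add 0.0.0.0/0 -> H2 at depth 0

== LOOKUPS ==
["H3","H6","H6","H5","H3","H3","H6"]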